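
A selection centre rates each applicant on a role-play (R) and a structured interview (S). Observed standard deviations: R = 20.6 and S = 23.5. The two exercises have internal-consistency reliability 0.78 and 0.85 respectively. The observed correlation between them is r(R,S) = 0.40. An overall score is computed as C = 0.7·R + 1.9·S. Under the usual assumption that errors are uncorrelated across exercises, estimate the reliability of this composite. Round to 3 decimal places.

Var(C) = 0.7²·20.6² + 1.9²·23.5² + 2·[1.33·20.6·23.5·0.40] = 2201.56 + 515.082 = 2716.64.
Under uncorrelated errors the observed covariances equal the true-score covariances, so only the own-variance terms attenuate.
True-score variance = [0.7²·20.6²·0.78 + 1.9²·23.5²·0.85] + 515.082 = 1856.77 + 515.082 = 2371.85.
Reliability = 2371.85 / 2716.64 = 0.873.

0.873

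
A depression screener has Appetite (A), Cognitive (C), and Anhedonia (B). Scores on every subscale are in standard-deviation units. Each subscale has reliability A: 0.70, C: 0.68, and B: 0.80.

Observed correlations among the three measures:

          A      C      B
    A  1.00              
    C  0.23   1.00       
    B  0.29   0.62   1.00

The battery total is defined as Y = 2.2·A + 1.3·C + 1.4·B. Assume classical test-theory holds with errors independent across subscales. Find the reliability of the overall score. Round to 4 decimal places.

Var(Y) = 2.2² + 1.3² + 1.4² + 2·[2.86·0.23 + 3.08·0.29 + 1.82·0.62] = 8.49 + 5.3588 = 13.8488.
With uncorrelated errors the cross-covariances are all true-score covariance, so they carry over unchanged; only the diagonal terms shrink to ρᵢσᵢ².
True-score variance = [2.2²·0.70 + 1.3²·0.68 + 1.4²·0.80] + 5.3588 = 6.1052 + 5.3588 = 11.464.
Reliability = 11.464 / 13.8488 = 0.8278.

0.8278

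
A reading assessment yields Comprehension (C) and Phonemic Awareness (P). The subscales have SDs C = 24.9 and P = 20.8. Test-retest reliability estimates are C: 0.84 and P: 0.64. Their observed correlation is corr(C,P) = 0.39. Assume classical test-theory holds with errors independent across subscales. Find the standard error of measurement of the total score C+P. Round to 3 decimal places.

15.967

Var(total) = 1052.65 + 403.978 = 1456.63.
True-score variance = 797.698 + 403.978 = 1201.68, so reliability = 0.8250.
Error variance = 1456.63 − 1201.68 = 254.952; SEM = √254.952 = 15.967.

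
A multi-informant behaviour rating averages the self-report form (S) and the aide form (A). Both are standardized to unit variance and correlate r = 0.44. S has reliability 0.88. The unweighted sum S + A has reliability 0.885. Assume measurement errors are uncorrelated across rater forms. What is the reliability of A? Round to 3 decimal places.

Var(S+A) = 2 + 2·0.44 = 2.880.
True-score variance = ρ_S + ρ_A + 2·0.44, so 0.885 = (0.88 + ρ_A + 0.88) / 2.880.
ρ_A = 0.885·2.880 − 0.88 − 0.88 = 0.789.

0.789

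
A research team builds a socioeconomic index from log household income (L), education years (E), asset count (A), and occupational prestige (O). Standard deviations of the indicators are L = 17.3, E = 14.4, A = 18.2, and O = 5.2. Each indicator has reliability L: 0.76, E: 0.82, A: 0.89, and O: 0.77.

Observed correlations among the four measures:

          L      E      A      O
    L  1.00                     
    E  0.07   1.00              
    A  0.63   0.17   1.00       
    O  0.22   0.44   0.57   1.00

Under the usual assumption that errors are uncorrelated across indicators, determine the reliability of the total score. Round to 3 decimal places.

0.905

Var(L+E+A+O) = 17.3² + 14.4² + 18.2² + 5.2² + 2·[17.3·14.4·0.07 + 17.3·18.2·0.63 + 17.3·5.2·0.22 + 14.4·18.2·0.17 + 14.4·5.2·0.44 + 18.2·5.2·0.57] = 864.93 + 734.074 = 1599.
Under uncorrelated errors the observed covariances equal the true-score covariances, so only the own-variance terms attenuate.
True-score variance = [17.3²·0.76 + 14.4²·0.82 + 18.2²·0.89 + 5.2²·0.77] + 734.074 = 713.12 + 734.074 = 1447.19.
Reliability = 1447.19 / 1599 = 0.905.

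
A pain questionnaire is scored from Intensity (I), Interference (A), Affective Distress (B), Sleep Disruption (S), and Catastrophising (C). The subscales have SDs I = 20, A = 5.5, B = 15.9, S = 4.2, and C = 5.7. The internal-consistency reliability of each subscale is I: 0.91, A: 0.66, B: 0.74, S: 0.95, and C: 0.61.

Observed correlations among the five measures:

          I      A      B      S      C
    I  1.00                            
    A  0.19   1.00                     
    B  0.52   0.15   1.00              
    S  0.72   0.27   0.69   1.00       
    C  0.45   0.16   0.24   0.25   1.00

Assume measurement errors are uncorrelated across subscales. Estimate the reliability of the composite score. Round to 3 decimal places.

Var(I+A+B+S+C) = 20² + 5.5² + 15.9² + 4.2² + 5.7² + 2·[20·5.5·0.19 + 20·15.9·0.52 + 20·4.2·0.72 + 20·5.7·0.45 + 5.5·15.9·0.15 + 5.5·4.2·0.27 + 5.5·5.7·0.16 + 15.9·4.2·0.69 + 15.9·5.7·0.24 + 4.2·5.7·0.25] = 733.19 + 792.45 = 1525.64.
Because errors are independent across components, Cov(Tᵢ,Tⱼ) = Cov(Xᵢ,Xⱼ); the off-diagonal part of the true-score variance is the same as above.
True-score variance = [20²·0.91 + 5.5²·0.66 + 15.9²·0.74 + 4.2²·0.95 + 5.7²·0.61] + 792.45 = 607.621 + 792.45 = 1400.07.
Reliability = 1400.07 / 1525.64 = 0.918.

0.918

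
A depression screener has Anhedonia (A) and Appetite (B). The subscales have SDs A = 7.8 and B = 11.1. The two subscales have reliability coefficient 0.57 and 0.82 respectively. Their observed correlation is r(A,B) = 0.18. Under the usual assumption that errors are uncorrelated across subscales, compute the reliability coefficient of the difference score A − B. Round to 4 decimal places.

Var(A−B) = 7.8² + 11.1² − 2·7.8·11.1·0.18 = 184.05 − 31.1688 = 152.881.
Under uncorrelated errors the observed covariances equal the true-score covariances, so only the own-variance terms attenuate.
True-score variance = [7.8²·0.57 + 11.1²·0.82] − 31.1688 = 135.711 − 31.1688 = 104.542.
Reliability = 104.542 / 152.881 = 0.6838.

0.6838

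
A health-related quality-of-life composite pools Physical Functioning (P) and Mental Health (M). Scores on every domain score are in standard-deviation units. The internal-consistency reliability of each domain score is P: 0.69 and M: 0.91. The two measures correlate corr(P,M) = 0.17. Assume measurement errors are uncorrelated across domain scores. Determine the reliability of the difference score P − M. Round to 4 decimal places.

Var(P−M) = 1 + 1 − 2·0.17 = 2 − 0.34 = 1.66.
Because errors are independent across components, Cov(Tᵢ,Tⱼ) = Cov(Xᵢ,Xⱼ); the off-diagonal part of the true-score variance is the same as above.
True-score variance = [0.69 + 0.91] − 0.34 = 1.6 − 0.34 = 1.26.
Reliability = 1.26 / 1.66 = 0.7590.

0.7590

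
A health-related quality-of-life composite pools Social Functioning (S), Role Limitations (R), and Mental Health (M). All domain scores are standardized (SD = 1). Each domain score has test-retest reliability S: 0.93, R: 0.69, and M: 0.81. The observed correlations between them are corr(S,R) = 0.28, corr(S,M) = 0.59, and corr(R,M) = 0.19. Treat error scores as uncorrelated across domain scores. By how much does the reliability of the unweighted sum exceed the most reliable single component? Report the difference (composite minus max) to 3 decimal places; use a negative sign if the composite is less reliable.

Var(sum) = 3 + 2.12 = 5.12; true-score variance = 2.43 + 2.12 = 4.55; composite reliability = 0.8887.
Max component reliability = 0.9300.
Difference = 0.8887 − 0.9300 = -0.041.

-0.041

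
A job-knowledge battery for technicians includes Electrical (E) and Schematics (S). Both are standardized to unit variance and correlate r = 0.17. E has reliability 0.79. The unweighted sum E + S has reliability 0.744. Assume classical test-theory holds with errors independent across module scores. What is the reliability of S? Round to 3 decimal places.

0.611

Var(E+S) = 2 + 2·0.17 = 2.340.
True-score variance = ρ_E + ρ_S + 2·0.17, so 0.744 = (0.79 + ρ_S + 0.34) / 2.340.
ρ_S = 0.744·2.340 − 0.79 − 0.34 = 0.611.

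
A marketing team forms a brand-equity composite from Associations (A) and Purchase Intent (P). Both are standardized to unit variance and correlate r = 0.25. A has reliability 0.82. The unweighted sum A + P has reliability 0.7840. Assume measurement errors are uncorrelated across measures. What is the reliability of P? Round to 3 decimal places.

0.640

Var(A+P) = 2 + 2·0.25 = 2.500.
True-score variance = ρ_A + ρ_P + 2·0.25, so 0.7840 = (0.82 + ρ_P + 0.50) / 2.500.
ρ_P = 0.7840·2.500 − 0.82 − 0.50 = 0.640.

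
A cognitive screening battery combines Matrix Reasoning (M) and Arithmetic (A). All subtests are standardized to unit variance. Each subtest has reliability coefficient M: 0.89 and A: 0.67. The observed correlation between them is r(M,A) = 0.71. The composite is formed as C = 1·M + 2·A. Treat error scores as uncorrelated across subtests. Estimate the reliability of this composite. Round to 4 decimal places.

0.8176

Var(C) = 1 + 2² + 2·[2·0.71] = 5 + 2.84 = 7.84.
Under uncorrelated errors the observed covariances equal the true-score covariances, so only the own-variance terms attenuate.
True-score variance = [0.89 + 2²·0.67] + 2.84 = 3.57 + 2.84 = 6.41.
Reliability = 6.41 / 7.84 = 0.8176.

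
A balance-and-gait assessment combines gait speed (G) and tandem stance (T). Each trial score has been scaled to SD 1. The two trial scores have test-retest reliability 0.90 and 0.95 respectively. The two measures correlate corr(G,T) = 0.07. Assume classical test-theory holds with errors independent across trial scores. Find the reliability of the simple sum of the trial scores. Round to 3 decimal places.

0.930

Var(G+T) = 2 + 2·[0.07] = 2 + 0.14 = 2.14.
Because errors are independent across components, Cov(Tᵢ,Tⱼ) = Cov(Xᵢ,Xⱼ); the off-diagonal part of the true-score variance is the same as above.
True-score variance = [0.90 + 0.95] + 0.14 = 1.85 + 0.14 = 1.99.
Reliability = 1.99 / 2.14 = 0.930.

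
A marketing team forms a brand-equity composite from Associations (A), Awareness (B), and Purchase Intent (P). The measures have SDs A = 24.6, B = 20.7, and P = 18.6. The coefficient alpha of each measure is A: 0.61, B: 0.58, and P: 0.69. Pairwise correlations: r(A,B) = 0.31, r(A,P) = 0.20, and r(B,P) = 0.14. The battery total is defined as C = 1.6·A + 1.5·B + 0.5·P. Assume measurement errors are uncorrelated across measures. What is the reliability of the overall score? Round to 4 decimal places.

0.7110

Var(C) = 1.6²·24.6² + 1.5²·20.7² + 0.5²·18.6² + 2·[2.4·24.6·20.7·0.31 + 0.8·24.6·18.6·0.20 + 0.75·20.7·18.6·0.14] = 2599.8 + 984.993 = 3584.79.
Under uncorrelated errors the observed covariances equal the true-score covariances, so only the own-variance terms attenuate.
True-score variance = [1.6²·24.6²·0.61 + 1.5²·20.7²·0.58 + 0.5²·18.6²·0.69] + 984.993 = 1563.88 + 984.993 = 2548.87.
Reliability = 2548.87 / 3584.79 = 0.7110.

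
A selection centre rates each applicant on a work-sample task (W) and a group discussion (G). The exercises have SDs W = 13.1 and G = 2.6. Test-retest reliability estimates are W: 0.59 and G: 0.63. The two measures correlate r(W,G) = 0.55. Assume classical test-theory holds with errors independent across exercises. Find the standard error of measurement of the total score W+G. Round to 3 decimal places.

8.536

Var(total) = 178.37 + 37.466 = 215.836.
True-score variance = 105.509 + 37.466 = 142.975, so reliability = 0.6624.
Error variance = 215.836 − 142.975 = 72.8613; SEM = √72.8613 = 8.536.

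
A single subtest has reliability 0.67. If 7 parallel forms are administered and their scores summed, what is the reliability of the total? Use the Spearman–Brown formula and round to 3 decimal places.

0.934

ρ_k = kρ / (1 + (k−1)ρ) = 7·0.67 / (1 + 6·0.67) = 4.690 / 5.020 = 0.934.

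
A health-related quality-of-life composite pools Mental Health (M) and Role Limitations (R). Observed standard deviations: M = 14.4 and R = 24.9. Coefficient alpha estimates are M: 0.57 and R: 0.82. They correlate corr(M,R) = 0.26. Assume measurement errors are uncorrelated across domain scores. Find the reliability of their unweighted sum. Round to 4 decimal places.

0.8020

Var(M+R) = 14.4² + 24.9² + 2·[14.4·24.9·0.26] = 827.37 + 186.451 = 1013.82.
With uncorrelated errors the cross-covariances are all true-score covariance, so they carry over unchanged; only the diagonal terms shrink to ρᵢσᵢ².
True-score variance = [14.4²·0.57 + 24.9²·0.82] + 186.451 = 626.603 + 186.451 = 813.055.
Reliability = 813.055 / 1013.82 = 0.8020.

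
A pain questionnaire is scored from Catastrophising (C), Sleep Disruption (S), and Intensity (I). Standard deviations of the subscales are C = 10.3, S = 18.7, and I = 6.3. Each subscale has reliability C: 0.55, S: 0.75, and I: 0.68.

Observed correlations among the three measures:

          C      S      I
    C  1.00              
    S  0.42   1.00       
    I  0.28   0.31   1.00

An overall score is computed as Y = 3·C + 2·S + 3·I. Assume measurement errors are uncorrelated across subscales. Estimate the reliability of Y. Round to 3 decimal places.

0.799

Var(Y) = 3²·10.3² + 2²·18.7² + 3²·6.3² + 2·[6·10.3·18.7·0.42 + 9·10.3·6.3·0.28 + 6·18.7·6.3·0.31] = 2710.78 + 1736.05 = 4446.83.
Under uncorrelated errors the observed covariances equal the true-score covariances, so only the own-variance terms attenuate.
True-score variance = [3²·10.3²·0.55 + 2²·18.7²·0.75 + 3²·6.3²·0.68] + 1736.05 = 1817.12 + 1736.05 = 3553.17.
Reliability = 3553.17 / 4446.83 = 0.799.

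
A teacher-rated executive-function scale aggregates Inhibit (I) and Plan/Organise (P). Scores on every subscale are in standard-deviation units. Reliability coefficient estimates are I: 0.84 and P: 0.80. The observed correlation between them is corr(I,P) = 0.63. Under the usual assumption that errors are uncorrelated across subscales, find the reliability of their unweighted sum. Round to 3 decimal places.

0.890

Var(I+P) = 2 + 2·[0.63] = 2 + 1.26 = 3.26.
Under uncorrelated errors the observed covariances equal the true-score covariances, so only the own-variance terms attenuate.
True-score variance = [0.84 + 0.80] + 1.26 = 1.64 + 1.26 = 2.9.
Reliability = 2.9 / 3.26 = 0.890.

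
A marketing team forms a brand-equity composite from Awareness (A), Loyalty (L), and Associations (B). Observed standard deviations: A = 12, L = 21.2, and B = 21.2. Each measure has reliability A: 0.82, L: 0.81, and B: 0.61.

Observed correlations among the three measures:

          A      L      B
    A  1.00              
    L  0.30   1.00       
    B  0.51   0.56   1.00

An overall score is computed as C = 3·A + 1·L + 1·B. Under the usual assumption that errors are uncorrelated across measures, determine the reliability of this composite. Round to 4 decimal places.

Var(C) = 3²·12² + 21.2² + 21.2² + 2·[3·12·21.2·0.30 + 3·12·21.2·0.51 + 21.2·21.2·0.56] = 2194.88 + 1739.76 = 3934.64.
Under uncorrelated errors the observed covariances equal the true-score covariances, so only the own-variance terms attenuate.
True-score variance = [3²·12²·0.82 + 21.2²·0.81 + 21.2²·0.61] + 1739.76 = 1700.92 + 1739.76 = 3440.68.
Reliability = 3440.68 / 3934.64 = 0.8745.

0.8745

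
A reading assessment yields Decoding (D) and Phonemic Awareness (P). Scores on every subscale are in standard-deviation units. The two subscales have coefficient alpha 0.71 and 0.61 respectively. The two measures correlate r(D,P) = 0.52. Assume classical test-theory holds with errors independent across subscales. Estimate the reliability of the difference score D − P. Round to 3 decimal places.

0.292

Var(D−P) = 1 + 1 − 2·0.52 = 2 − 1.04 = 0.96.
With uncorrelated errors the cross-covariances are all true-score covariance, so they carry over unchanged; only the diagonal terms shrink to ρᵢσᵢ².
True-score variance = [0.71 + 0.61] − 1.04 = 1.32 − 1.04 = 0.28.
Reliability = 0.28 / 0.96 = 0.292.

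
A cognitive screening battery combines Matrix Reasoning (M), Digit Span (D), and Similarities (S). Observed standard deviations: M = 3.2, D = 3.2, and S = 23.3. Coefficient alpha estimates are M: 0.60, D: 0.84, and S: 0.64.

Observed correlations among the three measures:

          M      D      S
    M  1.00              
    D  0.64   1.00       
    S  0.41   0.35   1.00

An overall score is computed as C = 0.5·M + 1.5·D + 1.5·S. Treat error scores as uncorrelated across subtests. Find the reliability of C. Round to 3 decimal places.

Var(C) = 0.5²·3.2² + 1.5²·3.2² + 1.5²·23.3² + 2·[0.75·3.2·3.2·0.64 + 0.75·3.2·23.3·0.41 + 2.25·3.2·23.3·0.35] = 1247.1 + 173.117 = 1420.22.
Under uncorrelated errors the observed covariances equal the true-score covariances, so only the own-variance terms attenuate.
True-score variance = [0.5²·3.2²·0.60 + 1.5²·3.2²·0.84 + 1.5²·23.3²·0.64] + 173.117 = 802.651 + 173.117 = 975.768.
Reliability = 975.768 / 1420.22 = 0.687.

0.687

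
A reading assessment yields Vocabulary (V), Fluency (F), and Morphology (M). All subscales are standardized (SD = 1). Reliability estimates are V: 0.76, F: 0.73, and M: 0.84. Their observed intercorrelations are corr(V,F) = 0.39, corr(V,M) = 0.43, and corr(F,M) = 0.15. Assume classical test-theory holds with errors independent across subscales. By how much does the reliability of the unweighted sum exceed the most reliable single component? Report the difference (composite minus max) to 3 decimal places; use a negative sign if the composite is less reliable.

Var(sum) = 3 + 1.94 = 4.94; true-score variance = 2.33 + 1.94 = 4.27; composite reliability = 0.8644.
Max component reliability = 0.8400.
Difference = 0.8644 − 0.8400 = 0.024.

0.024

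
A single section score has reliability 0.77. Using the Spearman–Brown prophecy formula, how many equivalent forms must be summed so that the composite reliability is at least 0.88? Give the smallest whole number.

3

k ≥ ρ*(1−ρ₁)/(ρ₁(1−ρ*)) = 0.88·0.23 / (0.77·0.12) = 2.190.
Smallest integer k = 3.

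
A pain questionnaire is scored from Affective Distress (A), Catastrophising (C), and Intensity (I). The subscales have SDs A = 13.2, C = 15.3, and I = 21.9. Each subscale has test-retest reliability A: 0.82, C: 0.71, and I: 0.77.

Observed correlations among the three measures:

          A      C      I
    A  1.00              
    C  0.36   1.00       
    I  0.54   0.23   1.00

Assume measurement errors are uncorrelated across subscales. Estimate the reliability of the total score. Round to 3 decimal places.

Var(A+C+I) = 13.2² + 15.3² + 21.9² + 2·[13.2·15.3·0.36 + 13.2·21.9·0.54 + 15.3·21.9·0.23] = 887.94 + 611.75 = 1499.69.
With uncorrelated errors the cross-covariances are all true-score covariance, so they carry over unchanged; only the diagonal terms shrink to ρᵢσᵢ².
True-score variance = [13.2²·0.82 + 15.3²·0.71 + 21.9²·0.77] + 611.75 = 678.38 + 611.75 = 1290.13.
Reliability = 1290.13 / 1499.69 = 0.860.

0.860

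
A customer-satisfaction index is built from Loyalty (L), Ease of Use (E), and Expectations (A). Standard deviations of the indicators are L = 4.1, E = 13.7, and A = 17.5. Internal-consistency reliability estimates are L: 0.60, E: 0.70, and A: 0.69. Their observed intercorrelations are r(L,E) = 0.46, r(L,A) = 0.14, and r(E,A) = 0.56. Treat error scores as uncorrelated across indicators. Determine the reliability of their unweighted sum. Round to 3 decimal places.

0.814

Var(L+E+A) = 4.1² + 13.7² + 17.5² + 2·[4.1·13.7·0.46 + 4.1·17.5·0.14 + 13.7·17.5·0.56] = 510.75 + 340.286 = 851.036.
Under uncorrelated errors the observed covariances equal the true-score covariances, so only the own-variance terms attenuate.
True-score variance = [4.1²·0.60 + 13.7²·0.70 + 17.5²·0.69] + 340.286 = 352.781 + 340.286 = 693.068.
Reliability = 693.068 / 851.036 = 0.814.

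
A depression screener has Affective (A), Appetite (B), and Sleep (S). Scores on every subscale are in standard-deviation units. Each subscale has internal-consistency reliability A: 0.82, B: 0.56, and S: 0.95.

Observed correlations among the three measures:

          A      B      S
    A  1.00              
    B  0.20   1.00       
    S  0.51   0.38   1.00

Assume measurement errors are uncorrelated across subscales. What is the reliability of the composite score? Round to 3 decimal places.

Var(A+B+S) = 3 + 2·[0.20 + 0.51 + 0.38] = 3 + 2.18 = 5.18.
With uncorrelated errors the cross-covariances are all true-score covariance, so they carry over unchanged; only the diagonal terms shrink to ρᵢσᵢ².
True-score variance = [0.82 + 0.56 + 0.95] + 2.18 = 2.33 + 2.18 = 4.51.
Reliability = 4.51 / 5.18 = 0.871.

0.871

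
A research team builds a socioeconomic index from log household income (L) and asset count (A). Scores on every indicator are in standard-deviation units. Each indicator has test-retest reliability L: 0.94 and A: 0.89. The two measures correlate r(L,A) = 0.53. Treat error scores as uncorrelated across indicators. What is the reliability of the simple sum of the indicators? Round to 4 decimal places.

Var(L+A) = 2 + 2·[0.53] = 2 + 1.06 = 3.06.
Under uncorrelated errors the observed covariances equal the true-score covariances, so only the own-variance terms attenuate.
True-score variance = [0.94 + 0.89] + 1.06 = 1.83 + 1.06 = 2.89.
Reliability = 2.89 / 3.06 = 0.9444.

0.9444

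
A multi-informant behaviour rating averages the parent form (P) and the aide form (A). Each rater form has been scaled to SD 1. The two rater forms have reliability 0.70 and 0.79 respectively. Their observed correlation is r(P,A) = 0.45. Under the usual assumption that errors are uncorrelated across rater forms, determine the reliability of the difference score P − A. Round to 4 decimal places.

0.5364

Var(P−A) = 1 + 1 − 2·0.45 = 2 − 0.9 = 1.1.
Under uncorrelated errors the observed covariances equal the true-score covariances, so only the own-variance terms attenuate.
True-score variance = [0.70 + 0.79] − 0.9 = 1.49 − 0.9 = 0.59.
Reliability = 0.59 / 1.1 = 0.5364.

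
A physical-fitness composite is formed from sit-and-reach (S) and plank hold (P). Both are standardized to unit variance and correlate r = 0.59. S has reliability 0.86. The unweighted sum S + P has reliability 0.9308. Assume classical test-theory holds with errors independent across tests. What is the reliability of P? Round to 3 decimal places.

Var(S+P) = 2 + 2·0.59 = 3.180.
True-score variance = ρ_S + ρ_P + 2·0.59, so 0.9308 = (0.86 + ρ_P + 1.18) / 3.180.
ρ_P = 0.9308·3.180 − 0.86 − 1.18 = 0.920.

0.920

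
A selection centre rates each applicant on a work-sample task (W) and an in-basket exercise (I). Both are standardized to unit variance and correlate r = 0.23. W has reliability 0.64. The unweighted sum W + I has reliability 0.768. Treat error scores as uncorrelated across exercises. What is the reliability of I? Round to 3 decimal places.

0.789

Var(W+I) = 2 + 2·0.23 = 2.460.
True-score variance = ρ_W + ρ_I + 2·0.23, so 0.768 = (0.64 + ρ_I + 0.46) / 2.460.
ρ_I = 0.768·2.460 − 0.64 − 0.46 = 0.789.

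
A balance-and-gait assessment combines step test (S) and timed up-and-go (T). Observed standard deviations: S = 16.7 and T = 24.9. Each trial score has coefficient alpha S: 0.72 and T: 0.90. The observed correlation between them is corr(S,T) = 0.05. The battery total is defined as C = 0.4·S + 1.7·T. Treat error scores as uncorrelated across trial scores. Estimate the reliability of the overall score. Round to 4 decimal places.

0.8972

Var(C) = 0.4²·16.7² + 1.7²·24.9² + 2·[0.68·16.7·24.9·0.05] = 1836.45 + 28.2764 = 1864.73.
With uncorrelated errors the cross-covariances are all true-score covariance, so they carry over unchanged; only the diagonal terms shrink to ρᵢσᵢ².
True-score variance = [0.4²·16.7²·0.72 + 1.7²·24.9²·0.90] + 28.2764 = 1644.77 + 28.2764 = 1673.05.
Reliability = 1673.05 / 1864.73 = 0.8972.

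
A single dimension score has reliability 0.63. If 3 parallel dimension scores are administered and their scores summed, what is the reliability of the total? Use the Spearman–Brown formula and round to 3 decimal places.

0.836

ρ_k = kρ / (1 + (k−1)ρ) = 3·0.63 / (1 + 2·0.63) = 1.890 / 2.260 = 0.836.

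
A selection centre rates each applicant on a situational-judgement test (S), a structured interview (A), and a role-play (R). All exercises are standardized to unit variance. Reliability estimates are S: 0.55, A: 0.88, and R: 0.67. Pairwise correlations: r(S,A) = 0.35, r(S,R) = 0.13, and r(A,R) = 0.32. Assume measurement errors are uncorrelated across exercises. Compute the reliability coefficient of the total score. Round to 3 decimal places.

0.804

Var(S+A+R) = 3 + 2·[0.35 + 0.13 + 0.32] = 3 + 1.6 = 4.6.
Under uncorrelated errors the observed covariances equal the true-score covariances, so only the own-variance terms attenuate.
True-score variance = [0.55 + 0.88 + 0.67] + 1.6 = 2.1 + 1.6 = 3.7.
Reliability = 3.7 / 4.6 = 0.804.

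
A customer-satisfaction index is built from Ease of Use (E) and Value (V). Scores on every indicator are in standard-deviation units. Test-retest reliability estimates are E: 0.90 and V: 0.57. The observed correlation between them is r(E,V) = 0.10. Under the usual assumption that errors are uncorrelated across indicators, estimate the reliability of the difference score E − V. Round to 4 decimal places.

Var(E−V) = 1 + 1 − 2·0.10 = 2 − 0.2 = 1.8.
With uncorrelated errors the cross-covariances are all true-score covariance, so they carry over unchanged; only the diagonal terms shrink to ρᵢσᵢ².
True-score variance = [0.90 + 0.57] − 0.2 = 1.47 − 0.2 = 1.27.
Reliability = 1.27 / 1.8 = 0.7056.

0.7056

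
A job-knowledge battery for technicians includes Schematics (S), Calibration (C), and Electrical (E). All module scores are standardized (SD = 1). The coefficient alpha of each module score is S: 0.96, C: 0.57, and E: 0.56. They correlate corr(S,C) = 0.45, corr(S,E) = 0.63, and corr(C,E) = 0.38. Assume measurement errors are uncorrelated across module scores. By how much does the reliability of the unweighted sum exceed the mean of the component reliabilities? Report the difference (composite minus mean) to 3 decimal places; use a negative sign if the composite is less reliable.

0.150

Var(sum) = 3 + 2.92 = 5.92; true-score variance = 2.09 + 2.92 = 5.01; composite reliability = 0.8463.
Mean component reliability = 0.6967.
Difference = 0.8463 − 0.6967 = 0.150.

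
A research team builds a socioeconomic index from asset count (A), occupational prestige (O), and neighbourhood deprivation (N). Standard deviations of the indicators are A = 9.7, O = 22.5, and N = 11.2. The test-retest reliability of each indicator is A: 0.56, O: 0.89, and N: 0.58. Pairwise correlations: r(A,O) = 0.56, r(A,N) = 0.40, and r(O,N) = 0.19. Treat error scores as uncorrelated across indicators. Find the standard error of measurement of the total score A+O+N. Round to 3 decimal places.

12.238

Var(total) = 725.78 + 427.112 = 1152.89.
True-score variance = 576.008 + 427.112 = 1003.12, so reliability = 0.8701.
Error variance = 1152.89 − 1003.12 = 149.772; SEM = √149.772 = 12.238.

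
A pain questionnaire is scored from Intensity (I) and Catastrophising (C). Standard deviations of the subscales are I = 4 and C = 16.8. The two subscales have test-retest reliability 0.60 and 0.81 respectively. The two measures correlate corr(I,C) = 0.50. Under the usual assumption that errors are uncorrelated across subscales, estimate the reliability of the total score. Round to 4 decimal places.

0.8357

Var(I+C) = 4² + 16.8² + 2·[4·16.8·0.50] = 298.24 + 67.2 = 365.44.
With uncorrelated errors the cross-covariances are all true-score covariance, so they carry over unchanged; only the diagonal terms shrink to ρᵢσᵢ².
True-score variance = [4²·0.60 + 16.8²·0.81] + 67.2 = 238.214 + 67.2 = 305.414.
Reliability = 305.414 / 365.44 = 0.8357.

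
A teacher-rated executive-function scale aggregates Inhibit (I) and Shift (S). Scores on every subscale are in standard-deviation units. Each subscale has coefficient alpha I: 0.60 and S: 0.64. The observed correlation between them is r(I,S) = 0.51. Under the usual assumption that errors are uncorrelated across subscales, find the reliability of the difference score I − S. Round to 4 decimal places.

Var(I−S) = 1 + 1 − 2·0.51 = 2 − 1.02 = 0.98.
Under uncorrelated errors the observed covariances equal the true-score covariances, so only the own-variance terms attenuate.
True-score variance = [0.60 + 0.64] − 1.02 = 1.24 − 1.02 = 0.22.
Reliability = 0.22 / 0.98 = 0.2245.

0.2245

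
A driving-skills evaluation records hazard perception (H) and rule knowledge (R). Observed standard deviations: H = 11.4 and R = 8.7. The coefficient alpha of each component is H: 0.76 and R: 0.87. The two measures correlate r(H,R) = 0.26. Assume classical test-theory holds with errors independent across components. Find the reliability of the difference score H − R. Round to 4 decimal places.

Var(H−R) = 11.4² + 8.7² − 2·11.4·8.7·0.26 = 205.65 − 51.5736 = 154.076.
Because errors are independent across components, Cov(Tᵢ,Tⱼ) = Cov(Xᵢ,Xⱼ); the off-diagonal part of the true-score variance is the same as above.
True-score variance = [11.4²·0.76 + 8.7²·0.87] − 51.5736 = 164.62 − 51.5736 = 113.046.
Reliability = 113.046 / 154.076 = 0.7337.

0.7337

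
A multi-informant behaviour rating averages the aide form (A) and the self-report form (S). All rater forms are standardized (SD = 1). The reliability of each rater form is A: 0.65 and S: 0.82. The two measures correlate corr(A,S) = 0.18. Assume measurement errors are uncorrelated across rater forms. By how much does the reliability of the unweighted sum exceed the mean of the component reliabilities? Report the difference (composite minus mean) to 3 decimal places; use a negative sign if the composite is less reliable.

Var(sum) = 2 + 0.36 = 2.36; true-score variance = 1.47 + 0.36 = 1.83; composite reliability = 0.7754.
Mean component reliability = 0.7350.
Difference = 0.7754 − 0.7350 = 0.040.

0.040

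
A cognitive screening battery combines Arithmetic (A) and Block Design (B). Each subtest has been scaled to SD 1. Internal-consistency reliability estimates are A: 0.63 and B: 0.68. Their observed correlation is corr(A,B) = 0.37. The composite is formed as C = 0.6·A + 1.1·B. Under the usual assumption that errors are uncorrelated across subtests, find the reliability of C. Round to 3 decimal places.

0.747

Var(C) = 0.6² + 1.1² + 2·[0.66·0.37] = 1.57 + 0.4884 = 2.0584.
Under uncorrelated errors the observed covariances equal the true-score covariances, so only the own-variance terms attenuate.
True-score variance = [0.6²·0.63 + 1.1²·0.68] + 0.4884 = 1.0496 + 0.4884 = 1.538.
Reliability = 1.538 / 2.0584 = 0.747.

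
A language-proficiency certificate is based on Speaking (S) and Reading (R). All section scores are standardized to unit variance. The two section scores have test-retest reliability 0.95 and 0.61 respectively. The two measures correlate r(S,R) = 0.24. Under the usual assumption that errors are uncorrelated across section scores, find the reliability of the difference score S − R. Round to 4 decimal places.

0.7105

Var(S−R) = 1 + 1 − 2·0.24 = 2 − 0.48 = 1.52.
Under uncorrelated errors the observed covariances equal the true-score covariances, so only the own-variance terms attenuate.
True-score variance = [0.95 + 0.61] − 0.48 = 1.56 − 0.48 = 1.08.
Reliability = 1.08 / 1.52 = 0.7105.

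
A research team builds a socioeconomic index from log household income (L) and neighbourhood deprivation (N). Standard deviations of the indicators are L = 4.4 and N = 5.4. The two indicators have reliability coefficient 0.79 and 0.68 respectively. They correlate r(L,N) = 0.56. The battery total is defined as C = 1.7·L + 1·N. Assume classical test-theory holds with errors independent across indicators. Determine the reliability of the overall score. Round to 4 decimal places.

0.8383

Var(C) = 1.7²·4.4² + 5.4² + 2·[1.7·4.4·5.4·0.56] = 85.1104 + 45.239 = 130.349.
Because errors are independent across components, Cov(Tᵢ,Tⱼ) = Cov(Xᵢ,Xⱼ); the off-diagonal part of the true-score variance is the same as above.
True-score variance = [1.7²·4.4²·0.79 + 5.4²·0.68] + 45.239 = 64.0296 + 45.239 = 109.269.
Reliability = 109.269 / 130.349 = 0.8383.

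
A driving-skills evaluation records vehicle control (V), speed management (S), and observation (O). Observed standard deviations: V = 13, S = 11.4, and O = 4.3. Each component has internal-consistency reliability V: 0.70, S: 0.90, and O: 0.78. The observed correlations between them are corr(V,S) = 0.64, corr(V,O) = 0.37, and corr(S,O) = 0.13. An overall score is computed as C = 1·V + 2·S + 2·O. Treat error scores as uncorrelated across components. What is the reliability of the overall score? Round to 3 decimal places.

Var(C) = 13² + 2²·11.4² + 2²·4.3² + 2·[2·13·11.4·0.64 + 2·13·4.3·0.37 + 4·11.4·4.3·0.13] = 762.8 + 513.105 = 1275.9.
With uncorrelated errors the cross-covariances are all true-score covariance, so they carry over unchanged; only the diagonal terms shrink to ρᵢσᵢ².
True-score variance = [13²·0.70 + 2²·11.4²·0.90 + 2²·4.3²·0.78] + 513.105 = 643.845 + 513.105 = 1156.95.
Reliability = 1156.95 / 1275.9 = 0.907.

0.907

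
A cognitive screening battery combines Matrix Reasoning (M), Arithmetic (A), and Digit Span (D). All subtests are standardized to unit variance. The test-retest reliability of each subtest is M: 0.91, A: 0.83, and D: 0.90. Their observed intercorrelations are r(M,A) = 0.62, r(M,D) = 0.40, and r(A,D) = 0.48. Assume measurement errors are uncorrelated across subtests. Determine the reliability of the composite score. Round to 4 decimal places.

Var(M+A+D) = 3 + 2·[0.62 + 0.40 + 0.48] = 3 + 3 = 6.
Under uncorrelated errors the observed covariances equal the true-score covariances, so only the own-variance terms attenuate.
True-score variance = [0.91 + 0.83 + 0.90] + 3 = 2.64 + 3 = 5.64.
Reliability = 5.64 / 6 = 0.9400.

0.9400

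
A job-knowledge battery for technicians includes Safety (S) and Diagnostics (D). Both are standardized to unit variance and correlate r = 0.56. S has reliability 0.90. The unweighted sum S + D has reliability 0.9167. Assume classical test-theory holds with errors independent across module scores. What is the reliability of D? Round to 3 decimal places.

Var(S+D) = 2 + 2·0.56 = 3.120.
True-score variance = ρ_S + ρ_D + 2·0.56, so 0.9167 = (0.90 + ρ_D + 1.12) / 3.120.
ρ_D = 0.9167·3.120 − 0.90 − 1.12 = 0.840.

0.840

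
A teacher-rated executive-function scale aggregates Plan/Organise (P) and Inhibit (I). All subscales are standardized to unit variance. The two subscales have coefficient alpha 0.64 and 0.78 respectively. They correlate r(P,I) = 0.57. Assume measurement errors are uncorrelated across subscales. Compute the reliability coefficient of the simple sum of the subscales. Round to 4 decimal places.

0.8153

Var(P+I) = 2 + 2·[0.57] = 2 + 1.14 = 3.14.
Because errors are independent across components, Cov(Tᵢ,Tⱼ) = Cov(Xᵢ,Xⱼ); the off-diagonal part of the true-score variance is the same as above.
True-score variance = [0.64 + 0.78] + 1.14 = 1.42 + 1.14 = 2.56.
Reliability = 2.56 / 3.14 = 0.8153.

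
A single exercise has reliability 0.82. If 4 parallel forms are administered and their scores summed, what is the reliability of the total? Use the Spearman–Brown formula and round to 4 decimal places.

0.9480

ρ_k = kρ / (1 + (k−1)ρ) = 4·0.82 / (1 + 3·0.82) = 3.280 / 3.460 = 0.9480.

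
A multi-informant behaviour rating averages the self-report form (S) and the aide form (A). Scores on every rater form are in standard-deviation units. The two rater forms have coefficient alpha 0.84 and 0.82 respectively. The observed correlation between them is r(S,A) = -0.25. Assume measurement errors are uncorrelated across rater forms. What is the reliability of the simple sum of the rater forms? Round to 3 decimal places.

0.773

Var(S+A) = 2 + 2·[(-0.25)] = 2 − 0.5 = 1.5.
Because errors are independent across components, Cov(Tᵢ,Tⱼ) = Cov(Xᵢ,Xⱼ); the off-diagonal part of the true-score variance is the same as above.
True-score variance = [0.84 + 0.82] − 0.5 = 1.66 − 0.5 = 1.16.
Reliability = 1.16 / 1.5 = 0.773.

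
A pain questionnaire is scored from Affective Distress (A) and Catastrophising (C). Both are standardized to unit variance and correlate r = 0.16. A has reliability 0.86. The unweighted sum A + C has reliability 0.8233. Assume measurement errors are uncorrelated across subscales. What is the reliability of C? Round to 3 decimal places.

Var(A+C) = 2 + 2·0.16 = 2.320.
True-score variance = ρ_A + ρ_C + 2·0.16, so 0.8233 = (0.86 + ρ_C + 0.32) / 2.320.
ρ_C = 0.8233·2.320 − 0.86 − 0.32 = 0.730.

0.730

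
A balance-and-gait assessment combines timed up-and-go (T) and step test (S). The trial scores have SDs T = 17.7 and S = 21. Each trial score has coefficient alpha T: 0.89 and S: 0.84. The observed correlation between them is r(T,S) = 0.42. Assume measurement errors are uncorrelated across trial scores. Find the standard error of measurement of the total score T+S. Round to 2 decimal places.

10.25

Var(total) = 754.29 + 312.228 = 1066.52.
True-score variance = 649.268 + 312.228 = 961.496, so reliability = 0.9015.
Error variance = 1066.52 − 961.496 = 105.022; SEM = √105.022 = 10.25.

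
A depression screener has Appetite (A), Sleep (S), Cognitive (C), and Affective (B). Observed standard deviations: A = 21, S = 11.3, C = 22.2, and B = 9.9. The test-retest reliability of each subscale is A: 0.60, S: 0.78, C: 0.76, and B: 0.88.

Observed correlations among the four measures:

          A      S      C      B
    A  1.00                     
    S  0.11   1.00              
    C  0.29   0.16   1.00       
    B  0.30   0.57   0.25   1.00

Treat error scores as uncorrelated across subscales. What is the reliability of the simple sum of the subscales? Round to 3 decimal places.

Var(A+S+C+B) = 21² + 11.3² + 22.2² + 9.9² + 2·[21·11.3·0.11 + 21·22.2·0.29 + 21·9.9·0.30 + 11.3·22.2·0.16 + 11.3·9.9·0.57 + 22.2·9.9·0.25] = 1159.54 + 765.039 = 1924.58.
Under uncorrelated errors the observed covariances equal the true-score covariances, so only the own-variance terms attenuate.
True-score variance = [21²·0.60 + 11.3²·0.78 + 22.2²·0.76 + 9.9²·0.88] + 765.039 = 825.005 + 765.039 = 1590.04.
Reliability = 1590.04 / 1924.58 = 0.826.

0.826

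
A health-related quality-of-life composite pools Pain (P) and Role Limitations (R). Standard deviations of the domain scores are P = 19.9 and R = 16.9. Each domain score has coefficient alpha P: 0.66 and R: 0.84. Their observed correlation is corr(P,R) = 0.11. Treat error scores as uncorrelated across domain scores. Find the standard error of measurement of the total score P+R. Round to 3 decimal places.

Var(total) = 681.62 + 73.9882 = 755.608.
True-score variance = 501.279 + 73.9882 = 575.267, so reliability = 0.7613.
Error variance = 755.608 − 575.267 = 180.341; SEM = √180.341 = 13.429.

13.429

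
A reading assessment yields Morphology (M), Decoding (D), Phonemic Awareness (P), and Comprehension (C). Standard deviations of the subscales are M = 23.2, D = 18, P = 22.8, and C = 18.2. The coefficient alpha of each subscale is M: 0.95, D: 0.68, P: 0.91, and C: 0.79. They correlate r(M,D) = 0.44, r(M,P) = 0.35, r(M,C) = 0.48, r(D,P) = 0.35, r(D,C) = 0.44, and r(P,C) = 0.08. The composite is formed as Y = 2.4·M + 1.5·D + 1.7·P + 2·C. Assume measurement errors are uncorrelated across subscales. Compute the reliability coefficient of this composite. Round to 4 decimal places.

Var(Y) = 2.4²·23.2² + 1.5²·18² + 1.7²·22.8² + 2²·18.2² + 2·[3.6·23.2·18·0.44 + 4.08·23.2·22.8·0.35 + 4.8·23.2·18.2·0.48 + 2.55·18·22.8·0.35 + 3·18·18.2·0.44 + 3.4·22.8·18.2·0.08] = 6656.56 + 6602.51 = 13259.1.
Because errors are independent across components, Cov(Tᵢ,Tⱼ) = Cov(Xᵢ,Xⱼ); the off-diagonal part of the true-score variance is the same as above.
True-score variance = [2.4²·23.2²·0.95 + 1.5²·18²·0.68 + 1.7²·22.8²·0.91 + 2²·18.2²·0.79] + 6602.51 = 5854.81 + 6602.51 = 12457.3.
Reliability = 12457.3 / 13259.1 = 0.9395.

0.9395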